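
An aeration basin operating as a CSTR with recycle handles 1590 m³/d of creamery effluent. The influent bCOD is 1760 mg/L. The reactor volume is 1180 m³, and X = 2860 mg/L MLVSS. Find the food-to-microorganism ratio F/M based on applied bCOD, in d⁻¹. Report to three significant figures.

F/M = applied load / biomass = Q·S₀/(V·X) = 1590 × 1760 / (1180 × 2860) = 0.8292 d⁻¹.

F/M ≈ 0.829 d⁻¹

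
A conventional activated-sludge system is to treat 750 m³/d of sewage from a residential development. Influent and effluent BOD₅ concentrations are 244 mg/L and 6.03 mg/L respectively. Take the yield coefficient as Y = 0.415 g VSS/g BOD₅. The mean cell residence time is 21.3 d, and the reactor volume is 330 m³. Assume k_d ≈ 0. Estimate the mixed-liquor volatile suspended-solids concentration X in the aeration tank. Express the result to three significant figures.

X ≈ 4780 mg/L

X = Y·Q·ΔS·θ_c / V = 0.415 × 750 × (244 − 6.03) × 21.3 / 330 = 4781 mg/L.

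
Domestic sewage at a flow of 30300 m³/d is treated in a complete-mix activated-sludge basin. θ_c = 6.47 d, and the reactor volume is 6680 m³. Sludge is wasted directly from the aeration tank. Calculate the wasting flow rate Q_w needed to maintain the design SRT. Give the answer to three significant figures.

Wasting from the aeration tank: Q_w = V / θ_c = 6680 / 6.47 = 1032 m³/d.

Q_w ≈ 1030 m³/d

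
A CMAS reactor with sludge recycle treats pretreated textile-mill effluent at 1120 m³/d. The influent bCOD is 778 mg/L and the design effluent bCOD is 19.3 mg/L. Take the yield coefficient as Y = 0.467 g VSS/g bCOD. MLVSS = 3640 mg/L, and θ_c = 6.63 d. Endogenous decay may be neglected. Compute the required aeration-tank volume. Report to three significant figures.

Biomass mass balance (decay neglected): V·X = Y·Q·(S₀ − S)·θ_c, so V = 0.467 × 1120 × (778 − 19.3) × 6.63 / 3640 = 722.8 m³.

V ≈ 723 m³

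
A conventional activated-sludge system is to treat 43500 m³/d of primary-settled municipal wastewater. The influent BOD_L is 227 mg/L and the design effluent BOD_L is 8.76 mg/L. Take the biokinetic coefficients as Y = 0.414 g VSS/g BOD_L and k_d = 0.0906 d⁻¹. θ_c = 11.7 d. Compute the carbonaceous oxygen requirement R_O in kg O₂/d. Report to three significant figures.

R_O ≈ 6780 kg O₂/d

Observed yield with endogenous decay: Y_obs = Y / (1 + k_d·θ_c) = 0.414 / (1 + 0.0906 × 11.7) = 0.414 / 2.060 = 0.2010 g VSS/g BOD_L.
Mass of BOD_L removed per day: Q(S₀ − S) = 43500 × 218.2 g/m³ = 9493 kg/d.
Net sludge production P_X = 0.2010 × 9493 = 1908 kg VSS/d.
R_O = Q·(S₀ − S) − 1.42·P_X = 9493 − 1.42 × 1908 = 6784 kg O₂/d.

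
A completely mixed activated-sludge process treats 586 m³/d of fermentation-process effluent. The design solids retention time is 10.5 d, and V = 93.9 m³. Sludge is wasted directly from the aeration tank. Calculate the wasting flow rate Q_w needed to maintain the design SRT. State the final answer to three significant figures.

With mixed-liquor wasting, θ_c = V/Q_w, so Q_w = V/θ_c = 93.90/10.5 = 8.943 m³/d.

Q_w ≈ 8.94 m³/d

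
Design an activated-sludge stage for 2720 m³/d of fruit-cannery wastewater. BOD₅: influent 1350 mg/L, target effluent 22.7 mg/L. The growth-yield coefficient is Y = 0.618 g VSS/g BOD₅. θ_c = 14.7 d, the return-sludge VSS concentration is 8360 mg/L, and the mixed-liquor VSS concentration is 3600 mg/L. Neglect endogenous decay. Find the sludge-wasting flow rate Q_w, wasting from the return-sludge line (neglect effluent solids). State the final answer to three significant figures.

Biomass mass balance (decay neglected): V·X = Y·Q·(S₀ − S)·θ_c, so V = 0.618 × 2720 × (1350 − 22.7) × 14.7 / 3600 = 9110 m³.
Q_w = (V·X)/(θ_c X_r) = 9110 × 3600 / (14.7 × 8360) = 266.9 m³/d.

Q_w ≈ 267 m³/d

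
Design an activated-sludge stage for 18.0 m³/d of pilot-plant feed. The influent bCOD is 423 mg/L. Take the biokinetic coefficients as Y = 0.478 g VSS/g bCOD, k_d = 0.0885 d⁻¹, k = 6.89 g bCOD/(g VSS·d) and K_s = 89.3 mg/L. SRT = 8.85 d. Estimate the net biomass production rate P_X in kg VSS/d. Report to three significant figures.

Effluent substrate depends only on kinetics and SRT: S = K_s(1 + k_d θ_c) / [θ_c(Yk − k_d) − 1] = 89.3 × (1 + 0.0885 × 8.85) / [8.85 × (0.478 × 6.89 − 0.0885) − 1] = 159.2 / 27.36 = 5.819 mg/L.
Y_obs = Y / (1 + k_d θ_c) = 0.478 / (1 + 0.0885 × 8.85) = 0.478 / 1.783 = 0.2681.
Q·(S₀ − S) = 18.0 × (423 − 5.82) × 10⁻³ = 7.509 kg/d removed.
So the net sludge growth is P_X = 0.2681 × 7.509 = 2.013 kg VSS/d.

P_X ≈ 2.01 kg VSS/d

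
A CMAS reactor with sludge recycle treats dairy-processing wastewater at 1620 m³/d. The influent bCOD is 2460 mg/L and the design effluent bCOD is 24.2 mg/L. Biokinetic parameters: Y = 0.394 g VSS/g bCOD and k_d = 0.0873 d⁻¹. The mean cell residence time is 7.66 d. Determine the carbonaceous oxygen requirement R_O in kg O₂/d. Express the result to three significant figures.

R_O ≈ 2620 kg O₂/d

Correct the yield for decay: Y_obs = Y/(1 + k_d θ_c) = 0.394 / (1 + 0.0873 × 7.66) = 0.394 / 1.669 = 0.2361.
Mass of bCOD removed per day: Q(S₀ − S) = 1620 × 2436 g/m³ = 3946 kg/d.
Net sludge production P_X = 0.2361 × 3946 = 931.7 kg VSS/d.
R_O = Q·ΔS − 1.42 P_X = 3946 − 1323 = 2623 kg O₂/d.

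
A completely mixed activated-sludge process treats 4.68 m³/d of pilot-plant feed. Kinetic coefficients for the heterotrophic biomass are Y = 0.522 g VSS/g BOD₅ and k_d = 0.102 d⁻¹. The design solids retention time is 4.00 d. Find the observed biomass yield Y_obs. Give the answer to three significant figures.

Correct the yield for decay: Y_obs = Y/(1 + k_d θ_c) = 0.522 / (1 + 0.102 × 4.00) = 0.522 / 1.408 = 0.3707.

Y_obs ≈ 0.371 g VSS/g BOD₅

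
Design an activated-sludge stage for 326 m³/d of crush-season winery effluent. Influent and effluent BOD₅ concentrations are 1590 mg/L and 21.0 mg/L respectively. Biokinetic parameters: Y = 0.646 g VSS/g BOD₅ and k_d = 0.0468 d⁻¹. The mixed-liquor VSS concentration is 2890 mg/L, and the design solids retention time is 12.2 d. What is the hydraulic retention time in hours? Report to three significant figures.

τ ≈ 65.4 h

Steady-state biomass mass balance: V·X·(1 + k_d·θ_c) = Y·Q·(S₀ − S)·θ_c, so V = 0.646 × 326 × (1590 − 21.0) × 12.2 / [2890 × (1 + 0.0468 × 12.2)] = 4.03×10^6 / 4540 = 887.9 m³.
τ = V/Q = 887.9/326 = 2.724 d, or 65.37 h.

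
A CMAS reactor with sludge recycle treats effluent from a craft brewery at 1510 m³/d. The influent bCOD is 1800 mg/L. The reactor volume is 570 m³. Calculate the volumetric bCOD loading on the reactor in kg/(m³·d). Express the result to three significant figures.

L_v ≈ 4.77 kg bCOD/(m³·d)

Volumetric loading L_v = Q·S₀ / V = 1510 × 1800 g/m³ / 570.0 m³ = 4768 g/(m³·d) = 4.768 kg bCOD/(m³·d).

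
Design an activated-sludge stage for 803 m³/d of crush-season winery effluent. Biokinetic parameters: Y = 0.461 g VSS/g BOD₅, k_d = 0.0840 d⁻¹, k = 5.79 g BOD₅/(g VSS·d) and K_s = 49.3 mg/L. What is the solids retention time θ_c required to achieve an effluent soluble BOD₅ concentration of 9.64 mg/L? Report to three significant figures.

From 1/θ_c = Y·k·S/(K_s + S) − k_d: Y·k·S/(K_s+S) = 0.461 × 5.79 × 9.64 / (49.3 + 9.64) = 0.4366 d⁻¹.
1/θ_c = 0.4366 − 0.0840 = 0.3526 d⁻¹, so θ_c = 2.836 d.

θ_c ≈ 2.84 d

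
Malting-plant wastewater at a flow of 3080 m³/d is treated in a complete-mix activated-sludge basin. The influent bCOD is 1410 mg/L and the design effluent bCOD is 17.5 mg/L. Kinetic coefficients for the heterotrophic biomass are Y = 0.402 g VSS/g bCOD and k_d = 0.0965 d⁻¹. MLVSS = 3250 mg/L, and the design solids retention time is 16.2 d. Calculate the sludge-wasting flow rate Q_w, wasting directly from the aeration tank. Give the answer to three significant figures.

From the SRT design equation V = Y Q (S₀−S) θ_c / [X (1 + k_d θ_c)] = 0.402 × 3080 × (1410 − 17.5) × 16.2 / [3250 × (1 + 0.0965 × 16.2)] = 2.79×10^7 / 8331 = 3353 m³.
For wasting at MLVSS concentration, Q_w = V/θ_c = 3353/16.2 = 207.0 m³/d.

Q_w ≈ 207 m³/d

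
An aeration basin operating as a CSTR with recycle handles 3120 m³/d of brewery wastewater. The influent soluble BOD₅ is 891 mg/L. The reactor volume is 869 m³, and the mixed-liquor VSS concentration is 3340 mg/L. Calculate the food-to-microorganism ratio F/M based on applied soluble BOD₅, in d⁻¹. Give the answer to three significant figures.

F/M = Q·S₀ / (V·X) = 3120 × 891 / (869.0 × 3340) = 0.9578 g soluble BOD₅·(g VSS·d)⁻¹.

F/M ≈ 0.958 d⁻¹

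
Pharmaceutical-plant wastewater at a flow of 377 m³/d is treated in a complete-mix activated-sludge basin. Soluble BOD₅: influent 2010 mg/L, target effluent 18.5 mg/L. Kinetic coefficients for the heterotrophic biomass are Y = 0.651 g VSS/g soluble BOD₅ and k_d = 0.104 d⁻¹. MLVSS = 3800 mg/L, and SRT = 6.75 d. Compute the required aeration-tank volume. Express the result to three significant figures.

V ≈ 510 m³

From the SRT design equation V = Y Q (S₀−S) θ_c / [X (1 + k_d θ_c)] = 0.651 × 377 × (2010 − 18.5) × 6.75 / [3800 × (1 + 0.104 × 6.75)] = 3.3×10^6 / 6468 = 510.1 m³.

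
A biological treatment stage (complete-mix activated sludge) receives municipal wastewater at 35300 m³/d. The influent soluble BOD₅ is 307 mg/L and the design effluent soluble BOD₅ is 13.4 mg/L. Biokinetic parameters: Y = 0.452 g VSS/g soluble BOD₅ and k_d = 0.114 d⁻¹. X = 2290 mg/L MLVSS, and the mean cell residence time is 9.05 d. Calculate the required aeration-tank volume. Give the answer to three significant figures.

Rearranging the biomass balance for a CMAS with decay, V = Y·Q·ΔS·θ_c / [X·(1+k_d θ_c)] = 0.452 × 35300 × (307 − 13.4) × 9.05 / [2290 × (1 + 0.114 × 9.05)] = 4.24×10^7 / 4653 = 9112 m³.

V ≈ 9110 m³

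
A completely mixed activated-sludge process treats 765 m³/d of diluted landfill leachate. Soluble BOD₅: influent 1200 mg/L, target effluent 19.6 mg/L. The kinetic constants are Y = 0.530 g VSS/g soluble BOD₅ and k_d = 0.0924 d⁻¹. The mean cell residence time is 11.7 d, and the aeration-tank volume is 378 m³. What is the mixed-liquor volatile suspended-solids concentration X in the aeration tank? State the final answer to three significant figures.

From V·X·(1 + k_d·θ_c) = Y·Q·(S₀ − S)·θ_c: X = 0.530 × 765 × (1200 − 19.6) × 11.7 / [378 × (1 + 0.0924 × 11.7)] = 7118 mg/L.

X ≈ 7120 mg/L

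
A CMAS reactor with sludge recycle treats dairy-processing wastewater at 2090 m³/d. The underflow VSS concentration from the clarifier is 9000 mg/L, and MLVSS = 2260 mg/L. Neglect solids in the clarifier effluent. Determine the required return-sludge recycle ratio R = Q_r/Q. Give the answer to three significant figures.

R = Q_r/Q = X/(X_r − X) = 2260 / (9000 − 2260) = 0.3353.

R ≈ 0.335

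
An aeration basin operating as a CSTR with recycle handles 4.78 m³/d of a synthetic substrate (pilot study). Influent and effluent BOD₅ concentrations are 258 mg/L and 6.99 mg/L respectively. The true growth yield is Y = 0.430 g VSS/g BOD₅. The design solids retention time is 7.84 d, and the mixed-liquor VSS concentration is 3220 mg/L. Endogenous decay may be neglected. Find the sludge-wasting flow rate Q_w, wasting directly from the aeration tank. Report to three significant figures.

Q_w ≈ 0.160 m³/d

V·X = Y·Q·ΔS·θ_c gives V = 0.430 × 4.78 × (258 − 6.99) × 7.84 / 3220 = 1.256 m³.
With mixed-liquor wasting, θ_c = V/Q_w, so Q_w = V/θ_c = 1.256/7.84 = 0.1602 m³/d.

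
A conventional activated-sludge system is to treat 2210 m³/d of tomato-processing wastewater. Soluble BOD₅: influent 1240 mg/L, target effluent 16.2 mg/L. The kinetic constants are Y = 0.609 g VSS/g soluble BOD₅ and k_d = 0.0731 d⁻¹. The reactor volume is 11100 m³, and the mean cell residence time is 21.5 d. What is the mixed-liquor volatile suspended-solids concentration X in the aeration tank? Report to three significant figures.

From V·X·(1 + k_d·θ_c) = Y·Q·(S₀ − S)·θ_c: X = 0.609 × 2210 × (1240 − 16.2) × 21.5 / [11100 × (1 + 0.0731 × 21.5)] = 1241 mg/L.

X ≈ 1240 mg/L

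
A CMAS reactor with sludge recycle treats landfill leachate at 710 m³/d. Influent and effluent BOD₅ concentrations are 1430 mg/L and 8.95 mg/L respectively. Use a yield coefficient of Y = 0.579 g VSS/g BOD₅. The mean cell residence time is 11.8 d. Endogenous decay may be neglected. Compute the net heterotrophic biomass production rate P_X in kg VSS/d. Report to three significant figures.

With endogenous decay neglected, the observed yield equals the true yield: Y_obs = Y = 0.579 g VSS/g BOD₅.
Substrate removed = Q·(S₀ − S) = 710 m³/d × (1430 − 8.95) g/m³ = 1.01×10^6 g/d = 1009 kg/d.
Net biomass production P_X = Y_obs × Q·(S₀ − S) = 0.5790 × 1009 = 584.2 kg VSS/d.

P_X ≈ 584 kg VSS/d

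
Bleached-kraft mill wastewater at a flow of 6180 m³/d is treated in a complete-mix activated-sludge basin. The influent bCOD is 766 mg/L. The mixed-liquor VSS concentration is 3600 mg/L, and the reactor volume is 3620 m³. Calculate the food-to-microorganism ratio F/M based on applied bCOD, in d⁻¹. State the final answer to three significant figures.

F/M ≈ 0.363 d⁻¹

F/M = Q·S₀ / (V·X) = 6180 × 766 / (3620 × 3600) = 0.3633 g bCOD·(g VSS·d)⁻¹.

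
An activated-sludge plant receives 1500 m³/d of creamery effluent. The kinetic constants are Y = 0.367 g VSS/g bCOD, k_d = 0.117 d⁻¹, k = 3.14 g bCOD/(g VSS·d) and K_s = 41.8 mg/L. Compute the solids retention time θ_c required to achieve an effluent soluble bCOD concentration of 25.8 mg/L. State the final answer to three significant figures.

θ_c ≈ 3.10 d

From 1/θ_c = Y·k·S/(K_s + S) − k_d: Y·k·S/(K_s+S) = 0.367 × 3.14 × 25.8 / (41.8 + 25.8) = 0.4398 d⁻¹.
1/θ_c = 0.4398 − 0.117 = 0.3228 d⁻¹, so θ_c = 3.098 d.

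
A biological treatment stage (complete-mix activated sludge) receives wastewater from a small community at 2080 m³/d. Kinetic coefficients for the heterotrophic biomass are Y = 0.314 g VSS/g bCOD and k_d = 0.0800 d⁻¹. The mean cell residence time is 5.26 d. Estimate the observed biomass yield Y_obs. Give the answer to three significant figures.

The observed yield is Y_obs = Y/(1 + k_d·θ_c) = 0.314 / (1 + 0.0800 × 5.26) = 0.314 / 1.421 = 0.2210 g VSS per g bCOD removed.

Y_obs ≈ 0.221 g VSS/g bCOD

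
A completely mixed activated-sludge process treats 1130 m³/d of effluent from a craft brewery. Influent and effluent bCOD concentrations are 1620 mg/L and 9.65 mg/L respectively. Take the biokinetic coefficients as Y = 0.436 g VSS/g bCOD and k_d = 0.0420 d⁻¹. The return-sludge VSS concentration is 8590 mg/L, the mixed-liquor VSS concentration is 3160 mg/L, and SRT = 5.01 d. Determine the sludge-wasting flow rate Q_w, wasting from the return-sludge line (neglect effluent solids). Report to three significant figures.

Rearranging the biomass balance for a CMAS with decay, V = Y·Q·ΔS·θ_c / [X·(1+k_d θ_c)] = 0.436 × 1130 × (1620 − 9.65) × 5.01 / [3160 × (1 + 0.0420 × 5.01)] = 3.97×10^6 / 3825 = 1039 m³.
Q_w = (V·X)/(θ_c X_r) = 1039 × 3160 / (5.01 × 8590) = 76.31 m³/d.

Q_w ≈ 76.3 m³/d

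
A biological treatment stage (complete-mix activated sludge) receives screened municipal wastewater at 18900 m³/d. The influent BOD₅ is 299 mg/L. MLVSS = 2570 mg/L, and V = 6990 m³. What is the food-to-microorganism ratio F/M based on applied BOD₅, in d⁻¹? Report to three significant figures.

F/M = Q·S₀ / (V·X) = 18900 × 299 / (6990 × 2570) = 0.3146 g BOD₅·(g VSS·d)⁻¹.

F/M ≈ 0.315 d⁻¹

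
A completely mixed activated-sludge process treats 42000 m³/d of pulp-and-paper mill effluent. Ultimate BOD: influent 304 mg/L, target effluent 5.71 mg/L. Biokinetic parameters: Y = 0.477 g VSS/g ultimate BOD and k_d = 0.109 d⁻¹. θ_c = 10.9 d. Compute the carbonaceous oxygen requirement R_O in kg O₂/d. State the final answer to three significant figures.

R_O ≈ 8650 kg O₂/d

Y_obs = Y / (1 + k_d θ_c) = 0.477 / (1 + 0.109 × 10.9) = 0.477 / 2.188 = 0.2180.
ΔS = 304 − 5.71 = 298.3 mg/L, so the substrate removal rate is 42000 × 298.3/1000 = 12528 kg ultimate BOD/d.
P_X = Y_obs·Q·(S₀ − S) = 0.2180 × 12528 = 2731 kg VSS/d.
R_O = Q·ΔS − 1.42 P_X = 12528 − 3878 = 8650 kg O₂/d.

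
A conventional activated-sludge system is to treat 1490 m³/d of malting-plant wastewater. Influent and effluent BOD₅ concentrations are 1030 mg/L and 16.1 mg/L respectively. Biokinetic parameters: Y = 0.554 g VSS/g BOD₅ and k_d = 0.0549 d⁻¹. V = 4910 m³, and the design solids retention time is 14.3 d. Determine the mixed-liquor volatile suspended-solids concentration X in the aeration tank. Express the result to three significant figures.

X = Y·Q·ΔS·θ_c / [V·(1 + k_d θ_c)] = 0.554 × 1490 × (1030 − 16.1) × 14.3 / [4910 × (1 + 0.0549 × 14.3)] = 1365 mg/L.

X ≈ 1370 mg/L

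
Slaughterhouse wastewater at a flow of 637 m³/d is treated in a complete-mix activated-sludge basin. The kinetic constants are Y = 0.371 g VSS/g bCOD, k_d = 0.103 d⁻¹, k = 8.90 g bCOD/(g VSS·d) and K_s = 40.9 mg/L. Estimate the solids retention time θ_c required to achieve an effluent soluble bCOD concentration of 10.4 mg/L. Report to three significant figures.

From 1/θ_c = Y·k·S/(K_s + S) − k_d: Y·k·S/(K_s+S) = 0.371 × 8.90 × 10.4 / (40.9 + 10.4) = 0.6694 d⁻¹.
1/θ_c = 0.6694 − 0.103 = 0.5664 d⁻¹, so θ_c = 1.766 d.

θ_c ≈ 1.77 d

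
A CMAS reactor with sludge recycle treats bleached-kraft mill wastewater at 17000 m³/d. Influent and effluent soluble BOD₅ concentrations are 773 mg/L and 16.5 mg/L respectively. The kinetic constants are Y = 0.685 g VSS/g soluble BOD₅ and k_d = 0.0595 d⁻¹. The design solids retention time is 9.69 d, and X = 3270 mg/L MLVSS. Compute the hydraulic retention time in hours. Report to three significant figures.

τ ≈ 23.4 h

From the SRT design equation V = Y Q (S₀−S) θ_c / [X (1 + k_d θ_c)] = 0.685 × 17000 × (773 − 16.5) × 9.69 / [3270 × (1 + 0.0595 × 9.69)] = 8.54×10^7 / 5155 = 16558 m³.
Hydraulic retention time τ = V/Q = 16558 / 17000 = 0.9740 d = 23.38 h.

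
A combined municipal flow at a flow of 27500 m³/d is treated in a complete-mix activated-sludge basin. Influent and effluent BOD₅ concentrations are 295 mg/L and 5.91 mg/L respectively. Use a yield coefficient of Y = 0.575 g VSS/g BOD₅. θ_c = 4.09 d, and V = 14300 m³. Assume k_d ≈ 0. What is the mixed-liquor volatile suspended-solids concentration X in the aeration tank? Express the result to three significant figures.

X ≈ 1310 mg/L

Without decay, X = Y Q (S₀−S) θ_c / V = 0.575 × 27500 × (295 − 5.91) × 4.09 / 14300 = 1307 mg/L.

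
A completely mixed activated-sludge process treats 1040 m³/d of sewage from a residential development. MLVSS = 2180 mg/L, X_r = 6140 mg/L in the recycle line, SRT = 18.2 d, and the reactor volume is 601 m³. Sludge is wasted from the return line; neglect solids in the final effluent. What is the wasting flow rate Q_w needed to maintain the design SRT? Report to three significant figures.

Q_w ≈ 11.7 m³/d

Q_w = (V·X)/(θ_c X_r) = 601.0 × 2180 / (18.2 × 6140) = 11.72 m³/d.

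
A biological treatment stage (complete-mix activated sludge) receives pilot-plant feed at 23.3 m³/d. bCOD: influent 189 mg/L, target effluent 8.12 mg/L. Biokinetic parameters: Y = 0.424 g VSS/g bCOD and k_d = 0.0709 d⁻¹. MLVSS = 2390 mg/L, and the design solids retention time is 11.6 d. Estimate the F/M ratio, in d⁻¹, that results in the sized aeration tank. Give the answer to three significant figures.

Rearranging the biomass balance for a CMAS with decay, V = Y·Q·ΔS·θ_c / [X·(1+k_d θ_c)] = 0.424 × 23.3 × (189 − 8.12) × 11.6 / [2390 × (1 + 0.0709 × 11.6)] = 2.07×10^4 / 4356 = 4.759 m³.
F/M = Q·S₀ / (V·X) = 23.3 × 189 / (4.759 × 2390) = 0.3872 g bCOD·(g VSS·d)⁻¹.

F/M ≈ 0.387 d⁻¹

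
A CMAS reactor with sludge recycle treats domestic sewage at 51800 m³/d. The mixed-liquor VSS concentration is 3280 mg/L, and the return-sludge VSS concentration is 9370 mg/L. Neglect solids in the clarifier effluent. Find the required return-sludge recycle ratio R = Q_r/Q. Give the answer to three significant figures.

R ≈ 0.539

Solids balance on the clarifier gives (1+R)X = R·X_r, so R = X/(X_r − X) = 3280 / (9370 − 3280) = 0.5386.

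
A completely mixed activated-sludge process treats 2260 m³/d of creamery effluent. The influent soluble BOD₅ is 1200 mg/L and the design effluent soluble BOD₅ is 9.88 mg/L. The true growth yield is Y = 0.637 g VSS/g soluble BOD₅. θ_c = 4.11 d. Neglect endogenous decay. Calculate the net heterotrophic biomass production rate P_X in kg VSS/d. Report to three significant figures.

No decay correction is needed, so Y_obs = Y = 0.637.
Q·(S₀ − S) = 2260 × (1200 − 9.88) × 10⁻³ = 2690 kg/d removed.
Biomass produced: P_X = Y_obs·Q·ΔS = 0.6370 × 2690 ≈ 1713 kg VSS/d.

P_X ≈ 1710 kg VSS/d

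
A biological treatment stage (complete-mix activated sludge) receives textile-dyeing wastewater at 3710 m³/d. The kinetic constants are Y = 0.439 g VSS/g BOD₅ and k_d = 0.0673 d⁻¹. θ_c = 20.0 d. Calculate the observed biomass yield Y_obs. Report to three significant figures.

Correct the yield for decay: Y_obs = Y/(1 + k_d θ_c) = 0.439 / (1 + 0.0673 × 20.0) = 0.439 / 2.346 = 0.1871.

Y_obs ≈ 0.187 g VSS/g BOD₅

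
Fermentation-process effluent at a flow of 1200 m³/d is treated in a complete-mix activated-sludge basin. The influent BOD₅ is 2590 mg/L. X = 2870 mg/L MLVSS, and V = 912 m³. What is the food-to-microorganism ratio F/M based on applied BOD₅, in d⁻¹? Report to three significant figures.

F/M ≈ 1.19 d⁻¹

Food-to-microorganism ratio F/M = Q S₀ / (V X) = 1200 × 2590 / (912.0 × 2870) = 1.187 d⁻¹.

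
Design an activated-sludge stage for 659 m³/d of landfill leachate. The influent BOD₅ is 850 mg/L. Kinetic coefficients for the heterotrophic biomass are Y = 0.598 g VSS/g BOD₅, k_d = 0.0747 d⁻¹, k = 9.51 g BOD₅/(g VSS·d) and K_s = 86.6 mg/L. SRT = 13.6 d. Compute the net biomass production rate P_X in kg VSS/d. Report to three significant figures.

P_X ≈ 166 kg VSS/d

From the Monod/SRT balance for a CMAS, S = K_s·(1+k_d θ_c)/[θ_c·(Y k − k_d) − 1] = 86.6 × (1 + 0.0747 × 13.6) / [13.6 × (0.598 × 9.51 − 0.0747) − 1] = 174.6 / 75.33 = 2.318 mg/L.
Y_obs = Y / (1 + k_d θ_c) = 0.598 / (1 + 0.0747 × 13.6) = 0.598 / 2.016 = 0.2966.
Q·(S₀ − S) = 659 × (850 − 2.32) × 10⁻³ = 558.6 kg/d removed.
So the net sludge growth is P_X = 0.2966 × 558.6 = 165.7 kg VSS/d.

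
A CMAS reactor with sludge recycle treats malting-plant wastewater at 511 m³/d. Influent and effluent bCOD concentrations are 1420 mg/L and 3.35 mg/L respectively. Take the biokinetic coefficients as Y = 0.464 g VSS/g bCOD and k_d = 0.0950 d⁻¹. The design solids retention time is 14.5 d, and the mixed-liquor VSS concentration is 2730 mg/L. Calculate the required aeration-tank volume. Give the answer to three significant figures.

V ≈ 750 m³

Steady-state biomass mass balance: V·X·(1 + k_d·θ_c) = Y·Q·(S₀ − S)·θ_c, so V = 0.464 × 511 × (1420 − 3.35) × 14.5 / [2730 × (1 + 0.0950 × 14.5)] = 4.87×10^6 / 6491 = 750.4 m³.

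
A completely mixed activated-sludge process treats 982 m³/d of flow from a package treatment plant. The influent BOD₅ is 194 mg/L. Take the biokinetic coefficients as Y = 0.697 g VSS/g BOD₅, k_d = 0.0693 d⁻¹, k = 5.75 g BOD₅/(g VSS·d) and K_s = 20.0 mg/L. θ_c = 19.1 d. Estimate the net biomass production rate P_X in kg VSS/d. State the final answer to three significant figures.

P_X ≈ 57.0 kg VSS/d

For a completely mixed reactor with recycle the Lawrence–McCarty relation gives S = K_s·(1 + k_d·θ_c) / [θ_c·(Y·k − k_d) − 1] = 20.0 × (1 + 0.0693 × 19.1) / [19.1 × (0.697 × 5.75 − 0.0693) − 1] = 46.47 / 74.22 = 0.6261 mg/L.
Observed yield with endogenous decay: Y_obs = Y / (1 + k_d·θ_c) = 0.697 / (1 + 0.0693 × 19.1) = 0.697 / 2.324 = 0.3000 g VSS/g BOD₅.
ΔS = 194 − 0.626 = 193.4 mg/L, so the substrate removal rate is 982 × 193.4/1000 = 189.9 kg BOD₅/d.
So the net sludge growth is P_X = 0.3000 × 189.9 = 56.96 kg VSS/d.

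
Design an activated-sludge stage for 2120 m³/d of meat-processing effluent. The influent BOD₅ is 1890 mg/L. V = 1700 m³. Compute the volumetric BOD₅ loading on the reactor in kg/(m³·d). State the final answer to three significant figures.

Volumetric loading L_v = Q·S₀ / V = 2120 × 1890 g/m³ / 1700 m³ = 2357 g/(m³·d) = 2.357 kg BOD₅/(m³·d).

L_v ≈ 2.36 kg BOD₅/(m³·d)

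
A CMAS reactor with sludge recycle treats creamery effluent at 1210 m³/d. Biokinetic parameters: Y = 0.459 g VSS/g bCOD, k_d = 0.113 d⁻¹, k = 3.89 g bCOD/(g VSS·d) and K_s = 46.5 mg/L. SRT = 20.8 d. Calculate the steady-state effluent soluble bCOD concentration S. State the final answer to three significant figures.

S ≈ 4.61 mg/L

Effluent substrate depends only on kinetics and SRT: S = K_s(1 + k_d θ_c) / [θ_c(Yk − k_d) − 1] = 46.5 × (1 + 0.113 × 20.8) / [20.8 × (0.459 × 3.89 − 0.113) − 1] = 155.8 / 33.79 = 4.611 mg/L.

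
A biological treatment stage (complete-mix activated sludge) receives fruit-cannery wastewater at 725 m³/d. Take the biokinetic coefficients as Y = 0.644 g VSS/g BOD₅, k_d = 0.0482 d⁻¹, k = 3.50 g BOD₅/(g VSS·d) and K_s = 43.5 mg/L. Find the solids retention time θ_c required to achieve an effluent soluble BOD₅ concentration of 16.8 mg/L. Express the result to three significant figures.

θ_c ≈ 1.72 d

Specific growth rate at S = 16.8 mg/L: μ = YkS/(K_s+S) = 0.644·3.50·16.8/(43.5+16.8) = 0.6280 d⁻¹.
Then 1/θ_c = μ − k_d = 0.6280 − 0.0482 = 0.5798 d⁻¹, giving θ_c = 1.725 d.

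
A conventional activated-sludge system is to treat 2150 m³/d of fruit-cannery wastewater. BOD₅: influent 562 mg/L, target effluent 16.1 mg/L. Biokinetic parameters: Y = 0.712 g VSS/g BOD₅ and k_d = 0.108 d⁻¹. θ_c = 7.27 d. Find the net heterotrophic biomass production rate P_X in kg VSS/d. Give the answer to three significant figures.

P_X ≈ 468 kg VSS/d

The observed yield is Y_obs = Y/(1 + k_d·θ_c) = 0.712 / (1 + 0.108 × 7.27) = 0.712 / 1.785 = 0.3988 g VSS per g BOD₅ removed.
Q·(S₀ − S) = 2150 × (562 − 16.1) × 10⁻³ = 1174 kg/d removed.
Net biomass production P_X = Y_obs × Q·(S₀ − S) = 0.3988 × 1174 = 468.1 kg VSS/d.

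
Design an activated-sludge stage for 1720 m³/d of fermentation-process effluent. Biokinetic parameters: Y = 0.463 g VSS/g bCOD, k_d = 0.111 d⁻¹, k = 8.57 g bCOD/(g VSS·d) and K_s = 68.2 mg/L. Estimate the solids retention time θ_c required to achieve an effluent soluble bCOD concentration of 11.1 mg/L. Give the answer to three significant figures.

θ_c ≈ 2.25 d

From 1/θ_c = Y·k·S/(K_s + S) − k_d: Y·k·S/(K_s+S) = 0.463 × 8.57 × 11.1 / (68.2 + 11.1) = 0.5554 d⁻¹.
θ_c = 1/(μ − k_d) = 1/(0.5554 − 0.111) = 1/0.4444 = 2.250 d.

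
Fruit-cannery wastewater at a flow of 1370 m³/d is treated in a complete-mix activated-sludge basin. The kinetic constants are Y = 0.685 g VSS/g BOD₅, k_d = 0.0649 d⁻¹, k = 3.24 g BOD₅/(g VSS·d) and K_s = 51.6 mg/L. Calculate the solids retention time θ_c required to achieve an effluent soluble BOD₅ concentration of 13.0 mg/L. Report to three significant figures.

θ_c ≈ 2.62 d

At the target effluent, Y k S/(K_s+S) = 0.685×3.24×13.0/64.60 = 0.4466 d⁻¹.
θ_c = 1/(μ − k_d) = 1/(0.4466 − 0.0649) = 1/0.3817 = 2.620 d.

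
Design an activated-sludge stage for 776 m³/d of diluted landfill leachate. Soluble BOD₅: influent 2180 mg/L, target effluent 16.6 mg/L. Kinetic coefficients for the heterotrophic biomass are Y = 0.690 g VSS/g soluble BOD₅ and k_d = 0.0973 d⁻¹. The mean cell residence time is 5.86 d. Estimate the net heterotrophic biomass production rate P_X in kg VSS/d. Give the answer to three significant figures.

P_X ≈ 738 kg VSS/d

Y_obs = Y / (1 + k_d θ_c) = 0.690 / (1 + 0.0973 × 5.86) = 0.690 / 1.570 = 0.4394.
Q·(S₀ − S) = 776 × (2180 − 16.6) × 10⁻³ = 1679 kg/d removed.
Biomass produced: P_X = Y_obs·Q·ΔS = 0.4394 × 1679 ≈ 737.7 kg VSS/d.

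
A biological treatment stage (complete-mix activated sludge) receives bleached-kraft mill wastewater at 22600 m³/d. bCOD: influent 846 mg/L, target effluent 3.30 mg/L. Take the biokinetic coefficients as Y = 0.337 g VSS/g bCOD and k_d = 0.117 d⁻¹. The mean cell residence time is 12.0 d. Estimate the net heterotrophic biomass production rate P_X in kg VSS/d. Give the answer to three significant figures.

P_X ≈ 2670 kg VSS/d

Observed yield with endogenous decay: Y_obs = Y / (1 + k_d·θ_c) = 0.337 / (1 + 0.117 × 12.0) = 0.337 / 2.404 = 0.1402 g VSS/g bCOD.
Q·(S₀ − S) = 22600 × (846 − 3.30) × 10⁻³ = 19045 kg/d removed.
Net biomass production P_X = Y_obs × Q·(S₀ − S) = 0.1402 × 19045 = 2670 kg VSS/d.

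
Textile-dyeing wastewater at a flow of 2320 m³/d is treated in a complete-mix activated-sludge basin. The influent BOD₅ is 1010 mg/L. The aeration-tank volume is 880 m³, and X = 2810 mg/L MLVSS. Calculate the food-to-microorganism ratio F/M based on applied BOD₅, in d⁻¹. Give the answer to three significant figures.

F/M ≈ 0.948 d⁻¹

F/M = Q·S₀ / (V·X) = 2320 × 1010 / (880.0 × 2810) = 0.9476 g BOD₅·(g VSS·d)⁻¹.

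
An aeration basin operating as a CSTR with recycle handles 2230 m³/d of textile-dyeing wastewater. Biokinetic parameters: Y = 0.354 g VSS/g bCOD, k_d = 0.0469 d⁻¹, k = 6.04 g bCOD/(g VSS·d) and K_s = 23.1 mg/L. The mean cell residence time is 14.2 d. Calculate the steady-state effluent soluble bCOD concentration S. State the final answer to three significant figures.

From the Monod/SRT balance for a CMAS, S = K_s·(1+k_d θ_c)/[θ_c·(Y k − k_d) − 1] = 23.1 × (1 + 0.0469 × 14.2) / [14.2 × (0.354 × 6.04 − 0.0469) − 1] = 38.48 / 28.70 = 1.341 mg/L.

S ≈ 1.34 mg/L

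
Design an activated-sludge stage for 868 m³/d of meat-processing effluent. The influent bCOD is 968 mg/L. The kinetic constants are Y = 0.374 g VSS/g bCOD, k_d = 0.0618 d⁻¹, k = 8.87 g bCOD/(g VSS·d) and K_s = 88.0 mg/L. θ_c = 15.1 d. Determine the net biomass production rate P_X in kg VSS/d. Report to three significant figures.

For a completely mixed reactor with recycle the Lawrence–McCarty relation gives S = K_s·(1 + k_d·θ_c) / [θ_c·(Y·k − k_d) − 1] = 88.0 × (1 + 0.0618 × 15.1) / [15.1 × (0.374 × 8.87 − 0.0618) − 1] = 170.1 / 48.16 = 3.532 mg/L.
Observed yield with endogenous decay: Y_obs = Y / (1 + k_d·θ_c) = 0.374 / (1 + 0.0618 × 15.1) = 0.374 / 1.933 = 0.1935 g VSS/g bCOD.
ΔS = 968 − 3.53 = 964.5 mg/L, so the substrate removal rate is 868 × 964.5/1000 = 837.2 kg bCOD/d.
So the net sludge growth is P_X = 0.1935 × 837.2 = 162.0 kg VSS/d.

P_X ≈ 162 kg VSS/d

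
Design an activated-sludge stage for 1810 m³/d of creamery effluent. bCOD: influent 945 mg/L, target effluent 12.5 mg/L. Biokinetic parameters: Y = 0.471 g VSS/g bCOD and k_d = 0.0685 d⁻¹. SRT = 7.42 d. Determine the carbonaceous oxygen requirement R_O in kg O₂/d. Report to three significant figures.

Y_obs = Y / (1 + k_d θ_c) = 0.471 / (1 + 0.0685 × 7.42) = 0.471 / 1.508 = 0.3123.
Substrate removed = Q·(S₀ − S) = 1810 m³/d × (945 − 12.5) g/m³ = 1.69×10^6 g/d = 1688 kg/d.
Net sludge production P_X = 0.3123 × 1688 = 527.1 kg VSS/d.
R_O = Q·(S₀ − S) − 1.42·P_X = 1688 − 1.42 × 527.1 = 939.4 kg O₂/d.

R_O ≈ 939 kg O₂/d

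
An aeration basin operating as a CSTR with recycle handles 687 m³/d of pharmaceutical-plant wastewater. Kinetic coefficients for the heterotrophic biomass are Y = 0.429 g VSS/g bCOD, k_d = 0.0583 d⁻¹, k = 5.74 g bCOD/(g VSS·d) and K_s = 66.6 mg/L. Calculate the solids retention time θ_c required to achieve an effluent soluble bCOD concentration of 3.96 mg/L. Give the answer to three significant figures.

From 1/θ_c = Y·k·S/(K_s + S) − k_d: Y·k·S/(K_s+S) = 0.429 × 5.74 × 3.96 / (66.6 + 3.96) = 0.1382 d⁻¹.
Then 1/θ_c = μ − k_d = 0.1382 − 0.0583 = 0.07990 d⁻¹, giving θ_c = 12.52 d.

θ_c ≈ 12.5 d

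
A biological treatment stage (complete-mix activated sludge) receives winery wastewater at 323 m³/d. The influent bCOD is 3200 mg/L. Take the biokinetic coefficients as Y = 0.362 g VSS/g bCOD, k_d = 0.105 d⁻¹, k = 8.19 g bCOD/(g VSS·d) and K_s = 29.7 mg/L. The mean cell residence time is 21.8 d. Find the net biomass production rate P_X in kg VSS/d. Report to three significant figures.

P_X ≈ 114 kg VSS/d

For a completely mixed reactor with recycle the Lawrence–McCarty relation gives S = K_s·(1 + k_d·θ_c) / [θ_c·(Y·k − k_d) − 1] = 29.7 × (1 + 0.105 × 21.8) / [21.8 × (0.362 × 8.19 − 0.105) − 1] = 97.68 / 61.34 = 1.592 mg/L.
Y_obs = Y / (1 + k_d θ_c) = 0.362 / (1 + 0.105 × 21.8) = 0.362 / 3.289 = 0.1101.
Substrate removed = Q·(S₀ − S) = 323 m³/d × (3200 − 1.59) g/m³ = 1.03×10^6 g/d = 1033 kg/d.
Biomass produced: P_X = Y_obs·Q·ΔS = 0.1101 × 1033 ≈ 113.7 kg VSS/d.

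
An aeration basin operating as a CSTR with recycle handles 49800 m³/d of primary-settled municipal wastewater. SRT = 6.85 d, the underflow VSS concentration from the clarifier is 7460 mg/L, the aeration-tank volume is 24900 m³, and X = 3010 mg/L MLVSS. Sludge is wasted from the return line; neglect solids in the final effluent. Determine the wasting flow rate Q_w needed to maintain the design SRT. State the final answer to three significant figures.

Wasting from the return line (neglecting effluent solids): Q_w = V·X / (θ_c·X_r) = 24900 × 3010 / (6.85 × 7460) = 1467 m³/d.

Q_w ≈ 1470 m³/d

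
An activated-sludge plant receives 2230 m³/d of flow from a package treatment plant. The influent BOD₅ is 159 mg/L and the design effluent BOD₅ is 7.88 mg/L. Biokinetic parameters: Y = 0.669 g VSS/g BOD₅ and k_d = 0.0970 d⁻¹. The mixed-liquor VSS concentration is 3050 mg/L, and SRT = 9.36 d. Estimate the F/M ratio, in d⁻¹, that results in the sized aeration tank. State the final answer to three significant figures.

F/M ≈ 0.321 d⁻¹

Steady-state biomass mass balance: V·X·(1 + k_d·θ_c) = Y·Q·(S₀ − S)·θ_c, so V = 0.669 × 2230 × (159 − 7.88) × 9.36 / [3050 × (1 + 0.0970 × 9.36)] = 2.11×10^6 / 5819 = 362.6 m³.
F/M = applied load / biomass = Q·S₀/(V·X) = 2230 × 159 / (362.6 × 3050) = 0.3206 d⁻¹.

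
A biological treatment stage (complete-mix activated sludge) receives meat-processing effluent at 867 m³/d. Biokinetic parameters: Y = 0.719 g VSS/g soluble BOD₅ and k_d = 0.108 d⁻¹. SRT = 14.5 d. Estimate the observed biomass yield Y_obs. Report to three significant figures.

Y_obs ≈ 0.280 g VSS/g soluble BOD₅

The observed yield is Y_obs = Y/(1 + k_d·θ_c) = 0.719 / (1 + 0.108 × 14.5) = 0.719 / 2.566 = 0.2802 g VSS per g soluble BOD₅ removed.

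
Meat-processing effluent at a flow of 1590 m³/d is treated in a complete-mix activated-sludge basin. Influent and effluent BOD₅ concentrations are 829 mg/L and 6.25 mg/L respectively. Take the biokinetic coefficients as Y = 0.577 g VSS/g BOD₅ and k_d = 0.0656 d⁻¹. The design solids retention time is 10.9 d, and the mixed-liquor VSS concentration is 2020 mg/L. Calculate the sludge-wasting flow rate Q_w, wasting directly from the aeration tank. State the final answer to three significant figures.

Steady-state biomass mass balance: V·X·(1 + k_d·θ_c) = Y·Q·(S₀ − S)·θ_c, so V = 0.577 × 1590 × (829 − 6.25) × 10.9 / [2020 × (1 + 0.0656 × 10.9)] = 8.23×10^6 / 3464 = 2375 m³.
With mixed-liquor wasting, θ_c = V/Q_w, so Q_w = V/θ_c = 2375/10.9 = 217.9 m³/d.

Q_w ≈ 218 m³/d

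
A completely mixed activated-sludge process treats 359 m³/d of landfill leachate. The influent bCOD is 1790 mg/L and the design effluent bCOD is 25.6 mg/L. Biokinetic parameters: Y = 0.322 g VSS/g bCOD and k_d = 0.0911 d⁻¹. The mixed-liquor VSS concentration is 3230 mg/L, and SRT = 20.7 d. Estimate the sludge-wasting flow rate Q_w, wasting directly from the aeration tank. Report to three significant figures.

Rearranging the biomass balance for a CMAS with decay, V = Y·Q·ΔS·θ_c / [X·(1+k_d θ_c)] = 0.322 × 359 × (1790 − 25.6) × 20.7 / [3230 × (1 + 0.0911 × 20.7)] = 4.22×10^6 / 9321 = 453.0 m³.
With mixed-liquor wasting, θ_c = V/Q_w, so Q_w = V/θ_c = 453.0/20.7 = 21.88 m³/d.

Q_w ≈ 21.9 m³/d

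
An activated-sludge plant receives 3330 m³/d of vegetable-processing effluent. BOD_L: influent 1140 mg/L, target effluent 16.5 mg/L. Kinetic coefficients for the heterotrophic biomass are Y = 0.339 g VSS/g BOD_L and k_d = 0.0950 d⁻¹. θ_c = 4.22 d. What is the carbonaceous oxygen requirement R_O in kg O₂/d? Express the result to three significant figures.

The observed yield is Y_obs = Y/(1 + k_d·θ_c) = 0.339 / (1 + 0.0950 × 4.22) = 0.339 / 1.401 = 0.2420 g VSS per g BOD_L removed.
Q·(S₀ − S) = 3330 × (1140 − 16.5) × 10⁻³ = 3741 kg/d removed.
P_X = Y_obs·Q·(S₀ − S) = 0.2420 × 3741 = 905.3 kg VSS/d.
Carbonaceous O₂ demand = substrate oxidised − cell-mass equivalent = 3741 − 1.42 × 905.3 = 2456 kg O₂/d.

R_O ≈ 2460 kg O₂/d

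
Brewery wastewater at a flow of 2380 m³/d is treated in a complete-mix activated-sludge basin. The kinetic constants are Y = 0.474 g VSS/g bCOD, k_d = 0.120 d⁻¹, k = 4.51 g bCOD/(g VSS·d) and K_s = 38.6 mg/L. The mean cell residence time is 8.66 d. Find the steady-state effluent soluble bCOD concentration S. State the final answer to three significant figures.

S ≈ 4.78 mg/L

For a completely mixed reactor with recycle the Lawrence–McCarty relation gives S = K_s·(1 + k_d·θ_c) / [θ_c·(Y·k − k_d) − 1] = 38.6 × (1 + 0.120 × 8.66) / [8.66 × (0.474 × 4.51 − 0.120) − 1] = 78.71 / 16.47 = 4.778 mg/L.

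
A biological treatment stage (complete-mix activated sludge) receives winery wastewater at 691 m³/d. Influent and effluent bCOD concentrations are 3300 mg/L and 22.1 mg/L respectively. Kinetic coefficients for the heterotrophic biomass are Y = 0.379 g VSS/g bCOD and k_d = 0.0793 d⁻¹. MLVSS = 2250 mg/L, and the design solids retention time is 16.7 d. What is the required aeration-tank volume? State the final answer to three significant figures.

V ≈ 2740 m³

Steady-state biomass mass balance: V·X·(1 + k_d·θ_c) = Y·Q·(S₀ − S)·θ_c, so V = 0.379 × 691 × (3300 − 22.1) × 16.7 / [2250 × (1 + 0.0793 × 16.7)] = 1.43×10^7 / 5230 = 2741 m³.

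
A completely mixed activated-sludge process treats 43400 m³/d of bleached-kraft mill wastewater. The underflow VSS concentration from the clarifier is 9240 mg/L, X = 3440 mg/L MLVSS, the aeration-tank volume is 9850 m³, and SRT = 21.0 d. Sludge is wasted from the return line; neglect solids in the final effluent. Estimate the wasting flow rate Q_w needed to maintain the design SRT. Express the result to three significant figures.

Q_w ≈ 175 m³/d

Wasting from the return line (neglecting effluent solids): Q_w = V·X / (θ_c·X_r) = 9850 × 3440 / (21.0 × 9240) = 174.6 m³/d.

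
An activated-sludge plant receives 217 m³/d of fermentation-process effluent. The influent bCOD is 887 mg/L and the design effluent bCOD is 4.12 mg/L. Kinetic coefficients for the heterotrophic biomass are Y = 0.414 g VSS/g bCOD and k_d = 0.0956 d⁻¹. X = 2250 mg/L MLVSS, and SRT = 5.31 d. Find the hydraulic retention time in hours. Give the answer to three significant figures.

Steady-state biomass mass balance: V·X·(1 + k_d·θ_c) = Y·Q·(S₀ − S)·θ_c, so V = 0.414 × 217 × (887 − 4.12) × 5.31 / [2250 × (1 + 0.0956 × 5.31)] = 4.21×10^5 / 3392 = 124.2 m³.
τ = V/Q = 124.2/217 = 0.5722 d, or 13.73 h.

τ ≈ 13.7 h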